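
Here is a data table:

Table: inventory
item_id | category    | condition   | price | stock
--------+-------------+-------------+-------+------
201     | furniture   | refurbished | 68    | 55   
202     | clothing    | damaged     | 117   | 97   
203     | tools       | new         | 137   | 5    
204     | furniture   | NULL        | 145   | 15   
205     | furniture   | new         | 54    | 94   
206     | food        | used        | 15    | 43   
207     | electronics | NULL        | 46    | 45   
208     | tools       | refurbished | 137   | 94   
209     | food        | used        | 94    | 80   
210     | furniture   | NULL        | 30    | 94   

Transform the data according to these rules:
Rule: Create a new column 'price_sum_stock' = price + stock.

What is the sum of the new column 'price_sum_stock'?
1465

Step 1: For each record, compute price + stock
Example calculations:
  68 + 55 = 123
  117 + 97 = 214
  137 + 5 = 142
  ...
Step 2: Sum all derived values
Step 3: Total = 1465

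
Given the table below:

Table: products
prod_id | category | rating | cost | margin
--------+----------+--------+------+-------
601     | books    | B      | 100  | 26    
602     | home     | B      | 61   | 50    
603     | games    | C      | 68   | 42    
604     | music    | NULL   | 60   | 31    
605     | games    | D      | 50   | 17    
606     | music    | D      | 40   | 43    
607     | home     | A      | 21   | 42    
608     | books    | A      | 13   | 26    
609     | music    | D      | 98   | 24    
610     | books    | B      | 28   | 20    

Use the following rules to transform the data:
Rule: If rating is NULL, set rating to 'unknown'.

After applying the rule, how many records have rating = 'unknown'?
1

Step 1: Count records where rating IS NULL
Step 2: Found 1 records with NULL rating
Step 3: These records will have rating set to 'unknown'
Step 4: Records already having rating = 'unknown': 0
Step 5: Answer: 1 + 0 = 1 records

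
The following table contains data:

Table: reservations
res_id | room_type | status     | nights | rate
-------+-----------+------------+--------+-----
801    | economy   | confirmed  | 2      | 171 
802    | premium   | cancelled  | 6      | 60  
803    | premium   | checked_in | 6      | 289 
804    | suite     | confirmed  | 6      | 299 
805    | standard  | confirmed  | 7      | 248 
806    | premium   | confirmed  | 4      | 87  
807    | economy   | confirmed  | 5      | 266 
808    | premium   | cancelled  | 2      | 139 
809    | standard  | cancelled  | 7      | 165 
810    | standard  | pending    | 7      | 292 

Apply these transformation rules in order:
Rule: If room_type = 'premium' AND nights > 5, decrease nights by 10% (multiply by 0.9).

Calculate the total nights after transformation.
50.8

Step 1: Find records where room_type = 'premium' AND nights > 5
Step 2: 2 records match, summing to 12
Step 3: After multiplier: 12 × 0.9 = 10.8
Step 4: Unaffected records sum: 40
Step 5: Final sum = 10.8 + 40 = 50.8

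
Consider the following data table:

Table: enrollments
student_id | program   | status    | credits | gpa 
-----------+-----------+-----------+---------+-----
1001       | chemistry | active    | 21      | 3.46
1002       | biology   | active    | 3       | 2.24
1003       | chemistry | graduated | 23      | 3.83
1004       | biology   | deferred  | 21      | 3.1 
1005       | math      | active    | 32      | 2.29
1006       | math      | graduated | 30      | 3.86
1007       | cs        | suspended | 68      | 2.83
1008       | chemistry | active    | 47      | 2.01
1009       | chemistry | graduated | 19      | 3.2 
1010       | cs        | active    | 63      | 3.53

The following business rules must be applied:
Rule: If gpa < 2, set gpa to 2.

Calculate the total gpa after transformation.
30.35

Step 1: 0 records have gpa < 2
Step 2: These records originally summed to 0
Step 3: After setting to minimum: 0 × 2 = 0
Step 4: Unaffected records sum: 30.35
Step 5: Final sum = 0 + 30.35 = 30.35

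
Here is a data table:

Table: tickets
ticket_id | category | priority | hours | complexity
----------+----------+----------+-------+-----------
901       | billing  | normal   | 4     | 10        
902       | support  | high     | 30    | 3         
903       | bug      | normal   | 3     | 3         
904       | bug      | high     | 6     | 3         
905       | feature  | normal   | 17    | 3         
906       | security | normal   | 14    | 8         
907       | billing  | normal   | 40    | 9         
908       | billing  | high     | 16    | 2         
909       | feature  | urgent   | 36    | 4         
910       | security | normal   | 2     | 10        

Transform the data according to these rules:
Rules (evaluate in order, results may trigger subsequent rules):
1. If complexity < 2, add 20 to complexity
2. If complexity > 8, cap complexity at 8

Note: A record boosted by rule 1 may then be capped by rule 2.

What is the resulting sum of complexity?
50

Step 1: Apply rule 1 to records with complexity < 2
  - 0 records get bonus of 20
  - Of these, 0 records then exceed 8 and get capped
Step 2: Apply rule 2 to records with complexity > 8
  - 3 records (original) are capped
Step 3: Calculate final sum = 50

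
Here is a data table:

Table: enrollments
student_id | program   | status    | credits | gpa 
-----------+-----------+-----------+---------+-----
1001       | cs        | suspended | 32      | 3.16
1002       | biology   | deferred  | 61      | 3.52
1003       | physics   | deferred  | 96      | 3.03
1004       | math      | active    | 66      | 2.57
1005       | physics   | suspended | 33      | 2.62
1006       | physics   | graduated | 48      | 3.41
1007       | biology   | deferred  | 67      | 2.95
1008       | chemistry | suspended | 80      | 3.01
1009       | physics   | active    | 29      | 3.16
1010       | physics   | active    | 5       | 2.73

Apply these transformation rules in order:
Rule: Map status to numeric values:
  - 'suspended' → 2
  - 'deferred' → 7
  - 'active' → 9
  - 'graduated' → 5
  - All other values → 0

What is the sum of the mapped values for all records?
59

Step 1: Apply mapping to each record
Step 2: Count by status:
  'suspended': 3 records × 2 = 6
  'deferred': 3 records × 7 = 21
  'active': 3 records × 9 = 27
  'graduated': 1 records × 5 = 5
Step 3: Sum all mapped values = 59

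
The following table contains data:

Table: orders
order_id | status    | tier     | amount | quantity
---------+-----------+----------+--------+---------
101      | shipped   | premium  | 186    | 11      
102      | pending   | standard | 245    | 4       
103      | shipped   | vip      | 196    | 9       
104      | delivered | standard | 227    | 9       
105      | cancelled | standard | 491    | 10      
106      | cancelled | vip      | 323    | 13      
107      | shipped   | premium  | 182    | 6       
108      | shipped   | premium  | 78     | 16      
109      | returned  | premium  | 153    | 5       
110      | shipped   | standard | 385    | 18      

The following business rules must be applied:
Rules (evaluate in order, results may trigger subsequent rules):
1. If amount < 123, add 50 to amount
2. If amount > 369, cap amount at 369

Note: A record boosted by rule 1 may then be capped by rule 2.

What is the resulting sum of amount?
2378

Step 1: Apply rule 1 to records with amount < 123
  - 1 records get bonus of 50
  - Of these, 0 records then exceed 369 and get capped
Step 2: Apply rule 2 to records with amount > 369
  - 2 records (original) are capped
Step 3: Calculate final sum = 2378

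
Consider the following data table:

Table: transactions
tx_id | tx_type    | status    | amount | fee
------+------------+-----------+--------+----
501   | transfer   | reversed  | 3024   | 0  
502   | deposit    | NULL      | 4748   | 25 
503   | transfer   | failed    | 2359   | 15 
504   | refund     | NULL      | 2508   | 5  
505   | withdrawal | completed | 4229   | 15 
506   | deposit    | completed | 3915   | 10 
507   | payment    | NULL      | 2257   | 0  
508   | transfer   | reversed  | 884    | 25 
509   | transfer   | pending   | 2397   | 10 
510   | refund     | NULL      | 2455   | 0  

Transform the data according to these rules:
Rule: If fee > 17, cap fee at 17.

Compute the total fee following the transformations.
89

Step 1: 2 records have fee > 17
Step 2: These records originally summed to 50
Step 3: After capping: 2 × 17 = 34
Step 4: Unaffected records sum: 55
Step 5: Final sum = 34 + 55 = 89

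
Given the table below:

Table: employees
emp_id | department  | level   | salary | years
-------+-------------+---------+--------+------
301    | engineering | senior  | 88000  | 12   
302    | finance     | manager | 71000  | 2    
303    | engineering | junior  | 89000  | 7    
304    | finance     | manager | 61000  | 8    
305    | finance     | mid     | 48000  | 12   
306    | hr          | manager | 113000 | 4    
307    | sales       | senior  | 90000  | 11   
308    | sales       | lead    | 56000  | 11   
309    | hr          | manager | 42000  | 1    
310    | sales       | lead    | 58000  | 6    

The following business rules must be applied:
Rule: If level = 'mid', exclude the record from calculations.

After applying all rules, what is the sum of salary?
668000

Step 1: Identify records where level = 'mid'
Step 2: The excluded records sum to 48000
Step 3: Original total salary = 716000
Step 4: Remaining total = 716000 - 48000 = 668000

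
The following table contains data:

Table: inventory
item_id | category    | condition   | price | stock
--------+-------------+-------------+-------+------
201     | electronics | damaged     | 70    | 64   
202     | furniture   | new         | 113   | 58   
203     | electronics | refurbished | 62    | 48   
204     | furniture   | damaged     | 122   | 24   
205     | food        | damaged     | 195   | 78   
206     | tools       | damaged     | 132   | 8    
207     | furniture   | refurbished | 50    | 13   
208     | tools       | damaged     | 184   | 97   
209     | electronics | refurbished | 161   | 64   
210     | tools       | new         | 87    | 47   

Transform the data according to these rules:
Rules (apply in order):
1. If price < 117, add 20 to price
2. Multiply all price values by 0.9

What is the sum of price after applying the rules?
1148.4

Step 1: Apply Rule 1 - Add 20 to records with price < 117
  - 5 records affected: 382 + (5 × 20) = 482
  - Unaffected records: 794
  - Sum after Rule 1: 1276
Step 2: Apply Rule 2 - Multiply all by 0.9
  - 1276 × 0.9 = 1148.4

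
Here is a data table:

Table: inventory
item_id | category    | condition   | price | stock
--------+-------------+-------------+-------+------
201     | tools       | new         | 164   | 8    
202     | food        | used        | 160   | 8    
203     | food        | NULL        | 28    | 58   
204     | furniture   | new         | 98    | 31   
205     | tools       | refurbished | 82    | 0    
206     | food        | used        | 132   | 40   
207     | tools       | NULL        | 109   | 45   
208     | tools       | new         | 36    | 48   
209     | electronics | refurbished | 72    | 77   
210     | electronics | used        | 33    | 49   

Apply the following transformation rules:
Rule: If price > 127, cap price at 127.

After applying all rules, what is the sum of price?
839

Step 1: 3 records have price > 127
Step 2: These records originally summed to 456
Step 3: After capping: 3 × 127 = 381
Step 4: Unaffected records sum: 458
Step 5: Final sum = 381 + 458 = 839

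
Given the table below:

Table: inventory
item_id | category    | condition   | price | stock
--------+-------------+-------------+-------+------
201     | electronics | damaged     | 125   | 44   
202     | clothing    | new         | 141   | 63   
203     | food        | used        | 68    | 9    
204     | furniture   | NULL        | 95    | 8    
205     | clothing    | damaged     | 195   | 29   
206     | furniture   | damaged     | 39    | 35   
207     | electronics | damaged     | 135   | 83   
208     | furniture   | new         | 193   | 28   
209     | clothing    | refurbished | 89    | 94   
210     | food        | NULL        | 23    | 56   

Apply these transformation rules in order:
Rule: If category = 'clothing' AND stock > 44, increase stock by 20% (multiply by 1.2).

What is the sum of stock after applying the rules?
480.4

Step 1: Find records where category = 'clothing' AND stock > 44
Step 2: 2 records match, summing to 157
Step 3: After multiplier: 157 × 1.2 = 188.4
Step 4: Unaffected records sum: 292
Step 5: Final sum = 188.4 + 292 = 480.4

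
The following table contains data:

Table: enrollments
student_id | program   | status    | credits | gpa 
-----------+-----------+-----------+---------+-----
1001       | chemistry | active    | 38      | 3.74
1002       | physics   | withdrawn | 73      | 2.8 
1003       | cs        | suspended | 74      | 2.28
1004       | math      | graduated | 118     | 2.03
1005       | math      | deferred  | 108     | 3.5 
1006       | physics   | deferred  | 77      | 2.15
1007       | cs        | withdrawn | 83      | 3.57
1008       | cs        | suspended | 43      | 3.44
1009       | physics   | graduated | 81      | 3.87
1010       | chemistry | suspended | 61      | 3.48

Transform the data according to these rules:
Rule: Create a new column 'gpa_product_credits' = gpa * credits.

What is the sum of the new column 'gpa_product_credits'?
2268.31

Step 1: For each record, compute gpa * credits
Example calculations:
  3.74 * 38 = 142.12
  2.8 * 73 = 204.4
  2.28 * 74 = 168.72
  ...
Step 2: Sum all derived values
Step 3: Total = 2268.31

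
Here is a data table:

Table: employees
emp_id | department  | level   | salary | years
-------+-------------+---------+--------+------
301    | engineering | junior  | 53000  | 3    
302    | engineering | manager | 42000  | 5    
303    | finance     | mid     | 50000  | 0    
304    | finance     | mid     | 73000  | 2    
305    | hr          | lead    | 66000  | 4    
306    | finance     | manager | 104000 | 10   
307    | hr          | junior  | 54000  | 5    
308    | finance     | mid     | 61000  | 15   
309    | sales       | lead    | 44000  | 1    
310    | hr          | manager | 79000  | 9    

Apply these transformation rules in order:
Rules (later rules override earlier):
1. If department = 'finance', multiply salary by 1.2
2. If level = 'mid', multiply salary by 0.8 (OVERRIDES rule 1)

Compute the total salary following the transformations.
610000.0

Step 1: Rule 2 takes priority for records with level = 'mid'
  - 3 records: 184000 × 0.8 = 147200.0
Step 2: Rule 1 applies to remaining records with department = 'finance'
  - 1 records: 104000 × 1.2 = 124800.0
Step 3: Other records unchanged: 338000
Step 4: Final sum = 147200.0 + 124800.0 + 338000 = 610000.0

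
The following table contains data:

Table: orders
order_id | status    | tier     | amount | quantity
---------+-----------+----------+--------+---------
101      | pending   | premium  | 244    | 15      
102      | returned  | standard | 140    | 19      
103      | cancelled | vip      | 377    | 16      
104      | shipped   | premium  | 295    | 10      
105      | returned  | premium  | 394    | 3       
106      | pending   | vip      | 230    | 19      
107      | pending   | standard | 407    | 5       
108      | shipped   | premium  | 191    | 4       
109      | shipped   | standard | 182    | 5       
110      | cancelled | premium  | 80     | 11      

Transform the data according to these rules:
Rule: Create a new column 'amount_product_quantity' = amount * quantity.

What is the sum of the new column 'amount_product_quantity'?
25443

Step 1: For each record, compute amount * quantity
Example calculations:
  244 * 15 = 3660
  140 * 19 = 2660
  377 * 16 = 6032
  ...
Step 2: Sum all derived values
Step 3: Total = 25443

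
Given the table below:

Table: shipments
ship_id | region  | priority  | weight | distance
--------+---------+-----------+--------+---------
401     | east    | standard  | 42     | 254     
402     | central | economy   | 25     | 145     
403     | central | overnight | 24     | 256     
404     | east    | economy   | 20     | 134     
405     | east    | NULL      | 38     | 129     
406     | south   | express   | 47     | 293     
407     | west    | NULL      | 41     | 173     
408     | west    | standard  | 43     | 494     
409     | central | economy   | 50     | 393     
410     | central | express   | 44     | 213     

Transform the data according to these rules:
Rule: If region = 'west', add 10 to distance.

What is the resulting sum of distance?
2504

Step 1: Count records where region = 'west': 2
Step 2: Total bonus added: 2 × 10 = 20
Step 3: Original sum of distance: 2484
Step 4: Final sum = 2484 + 20 = 2504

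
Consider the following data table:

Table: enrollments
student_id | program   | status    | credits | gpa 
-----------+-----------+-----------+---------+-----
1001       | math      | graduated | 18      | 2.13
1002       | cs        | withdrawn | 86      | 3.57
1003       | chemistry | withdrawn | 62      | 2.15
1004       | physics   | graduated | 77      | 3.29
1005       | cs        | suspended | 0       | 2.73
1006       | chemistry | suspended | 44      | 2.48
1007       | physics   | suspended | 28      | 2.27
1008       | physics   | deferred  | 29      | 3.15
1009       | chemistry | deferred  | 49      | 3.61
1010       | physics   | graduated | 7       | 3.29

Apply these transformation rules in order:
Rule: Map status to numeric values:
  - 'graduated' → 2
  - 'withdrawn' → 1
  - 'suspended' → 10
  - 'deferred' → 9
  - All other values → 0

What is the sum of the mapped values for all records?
56

Step 1: Apply mapping to each record
Step 2: Count by status:
  'graduated': 3 records × 2 = 6
  'withdrawn': 2 records × 1 = 2
  'suspended': 3 records × 10 = 30
  'deferred': 2 records × 9 = 18
Step 3: Sum all mapped values = 56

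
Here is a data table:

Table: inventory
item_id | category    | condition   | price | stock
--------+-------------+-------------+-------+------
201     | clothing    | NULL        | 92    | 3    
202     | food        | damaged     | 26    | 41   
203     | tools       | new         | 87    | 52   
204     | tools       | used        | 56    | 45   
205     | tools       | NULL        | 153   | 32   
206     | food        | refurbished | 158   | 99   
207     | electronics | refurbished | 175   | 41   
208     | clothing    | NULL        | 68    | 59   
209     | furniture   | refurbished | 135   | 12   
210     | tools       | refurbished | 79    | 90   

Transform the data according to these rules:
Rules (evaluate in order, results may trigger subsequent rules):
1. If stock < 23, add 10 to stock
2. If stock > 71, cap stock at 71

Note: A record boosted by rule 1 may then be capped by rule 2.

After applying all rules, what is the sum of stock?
447

Step 1: Apply rule 1 to records with stock < 23
  - 2 records get bonus of 10
  - Of these, 0 records then exceed 71 and get capped
Step 2: Apply rule 2 to records with stock > 71
  - 2 records (original) are capped
Step 3: Calculate final sum = 447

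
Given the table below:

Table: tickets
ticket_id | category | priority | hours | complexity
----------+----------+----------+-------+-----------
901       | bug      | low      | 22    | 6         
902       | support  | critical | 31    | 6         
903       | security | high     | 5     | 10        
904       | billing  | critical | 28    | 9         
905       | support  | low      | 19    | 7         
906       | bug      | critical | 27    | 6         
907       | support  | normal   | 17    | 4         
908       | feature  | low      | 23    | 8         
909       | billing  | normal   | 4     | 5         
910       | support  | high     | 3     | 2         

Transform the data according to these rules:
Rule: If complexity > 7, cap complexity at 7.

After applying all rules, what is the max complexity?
7

Step 1: Original maximum complexity = 10
Step 2: Apply cap at 7
Step 3: 3 records had complexity > 7 and were capped
Step 4: Maximum after transformation = 7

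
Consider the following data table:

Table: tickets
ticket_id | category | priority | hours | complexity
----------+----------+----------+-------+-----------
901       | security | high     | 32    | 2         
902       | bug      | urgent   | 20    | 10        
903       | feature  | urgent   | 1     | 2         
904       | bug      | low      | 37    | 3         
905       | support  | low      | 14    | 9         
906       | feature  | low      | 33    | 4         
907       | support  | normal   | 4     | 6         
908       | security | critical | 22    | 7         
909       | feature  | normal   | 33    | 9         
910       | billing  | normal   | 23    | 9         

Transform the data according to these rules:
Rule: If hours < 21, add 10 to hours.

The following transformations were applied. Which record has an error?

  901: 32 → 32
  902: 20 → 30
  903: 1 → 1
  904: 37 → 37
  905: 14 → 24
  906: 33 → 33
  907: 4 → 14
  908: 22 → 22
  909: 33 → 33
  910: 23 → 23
Record 903 has an error. The correct transformed value should be 11, not 1.

Step 1: Check each record against the rule
Step 2: Record 903 has hours = 1
Step 3: Since 1 < 21, the bonus should have been applied
Step 4: Correct value = 11, but claimed value = 1
Conclusion: Record 903 has the error.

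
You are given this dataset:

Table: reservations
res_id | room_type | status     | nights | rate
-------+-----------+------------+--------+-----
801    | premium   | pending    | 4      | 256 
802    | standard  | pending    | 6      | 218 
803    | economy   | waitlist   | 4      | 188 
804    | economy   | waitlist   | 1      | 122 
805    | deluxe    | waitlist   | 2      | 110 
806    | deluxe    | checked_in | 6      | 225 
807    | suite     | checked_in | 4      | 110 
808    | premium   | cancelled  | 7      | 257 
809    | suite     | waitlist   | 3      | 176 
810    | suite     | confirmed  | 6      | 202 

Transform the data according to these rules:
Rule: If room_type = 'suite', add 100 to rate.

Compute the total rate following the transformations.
2164

Step 1: Count records where room_type = 'suite': 3
Step 2: Total bonus added: 3 × 100 = 300
Step 3: Original sum of rate: 1864
Step 4: Final sum = 1864 + 300 = 2164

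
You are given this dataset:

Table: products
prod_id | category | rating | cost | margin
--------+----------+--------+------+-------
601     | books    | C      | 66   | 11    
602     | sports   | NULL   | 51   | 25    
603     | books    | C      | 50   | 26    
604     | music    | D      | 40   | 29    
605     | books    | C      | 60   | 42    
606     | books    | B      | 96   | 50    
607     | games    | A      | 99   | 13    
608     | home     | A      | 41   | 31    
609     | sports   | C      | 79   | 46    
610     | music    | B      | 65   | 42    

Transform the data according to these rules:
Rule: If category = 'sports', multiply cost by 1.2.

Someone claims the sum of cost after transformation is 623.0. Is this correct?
No, the correct result is 673.0.

Step 1: Calculate the correct sum after transformation
Step 2: Apply multiplier 1.2 to records where category = 'sports'
Step 3: Correct result = 673.0
Step 4: Claimed result = 623.0
Step 5: 673.0 ≠ 623.0
Conclusion: The claimed result is incorrect. The correct answer is 673.0.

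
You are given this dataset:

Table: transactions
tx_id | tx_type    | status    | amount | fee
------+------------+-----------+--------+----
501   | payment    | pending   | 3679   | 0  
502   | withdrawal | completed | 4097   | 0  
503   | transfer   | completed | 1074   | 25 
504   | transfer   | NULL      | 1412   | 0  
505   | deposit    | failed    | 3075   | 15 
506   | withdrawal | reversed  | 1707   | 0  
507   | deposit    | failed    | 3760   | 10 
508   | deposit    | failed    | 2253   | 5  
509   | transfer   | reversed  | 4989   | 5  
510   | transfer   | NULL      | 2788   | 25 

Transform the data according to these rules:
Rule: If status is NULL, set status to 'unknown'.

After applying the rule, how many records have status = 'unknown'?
2

Step 1: Count records where status IS NULL
Step 2: Found 2 records with NULL status
Step 3: These records will have status set to 'unknown'
Step 4: Records already having status = 'unknown': 0
Step 5: Answer: 2 + 0 = 2 records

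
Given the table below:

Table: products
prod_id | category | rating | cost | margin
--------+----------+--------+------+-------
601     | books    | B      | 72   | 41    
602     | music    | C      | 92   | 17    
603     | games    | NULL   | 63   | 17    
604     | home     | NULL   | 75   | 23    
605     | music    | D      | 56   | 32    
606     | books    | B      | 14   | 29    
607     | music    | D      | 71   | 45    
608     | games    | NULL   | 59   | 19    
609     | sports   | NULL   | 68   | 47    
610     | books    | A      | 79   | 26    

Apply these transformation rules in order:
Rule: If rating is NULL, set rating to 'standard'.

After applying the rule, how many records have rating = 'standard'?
4

Step 1: Count records where rating IS NULL
Step 2: Found 4 records with NULL rating
Step 3: These records will have rating set to 'standard'
Step 4: Records already having rating = 'standard': 0
Step 5: Answer: 4 + 0 = 4 records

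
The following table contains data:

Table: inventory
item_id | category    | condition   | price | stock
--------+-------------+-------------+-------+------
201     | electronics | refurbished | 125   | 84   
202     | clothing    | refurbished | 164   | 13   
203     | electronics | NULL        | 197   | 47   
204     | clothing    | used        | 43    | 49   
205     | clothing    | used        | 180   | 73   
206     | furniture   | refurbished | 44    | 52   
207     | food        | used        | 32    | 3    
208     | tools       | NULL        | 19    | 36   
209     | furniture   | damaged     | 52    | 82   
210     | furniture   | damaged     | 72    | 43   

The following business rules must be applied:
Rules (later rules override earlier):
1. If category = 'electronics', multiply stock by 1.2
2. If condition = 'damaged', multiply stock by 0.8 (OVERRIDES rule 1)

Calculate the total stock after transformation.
483.2

Step 1: Rule 2 takes priority for records with condition = 'damaged'
  - 2 records: 125 × 0.8 = 100.0
Step 2: Rule 1 applies to remaining records with category = 'electronics'
  - 2 records: 131 × 1.2 = 157.2
Step 3: Other records unchanged: 226
Step 4: Final sum = 100.0 + 157.2 + 226 = 483.2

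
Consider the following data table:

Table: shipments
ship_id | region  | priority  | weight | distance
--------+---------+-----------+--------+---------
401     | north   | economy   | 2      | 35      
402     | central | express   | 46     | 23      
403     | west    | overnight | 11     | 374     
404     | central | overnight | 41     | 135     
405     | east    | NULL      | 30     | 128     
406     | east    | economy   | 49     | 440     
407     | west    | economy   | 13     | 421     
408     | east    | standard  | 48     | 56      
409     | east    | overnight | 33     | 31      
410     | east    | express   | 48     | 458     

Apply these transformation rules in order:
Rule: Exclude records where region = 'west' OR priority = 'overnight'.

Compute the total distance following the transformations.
1140

Step 1: Find records where region = 'west' OR priority = 'overnight'
Step 2: 4 records match, summing to 961
Step 3: Original sum: 2101
Step 4: Remaining sum = 2101 - 961 = 1140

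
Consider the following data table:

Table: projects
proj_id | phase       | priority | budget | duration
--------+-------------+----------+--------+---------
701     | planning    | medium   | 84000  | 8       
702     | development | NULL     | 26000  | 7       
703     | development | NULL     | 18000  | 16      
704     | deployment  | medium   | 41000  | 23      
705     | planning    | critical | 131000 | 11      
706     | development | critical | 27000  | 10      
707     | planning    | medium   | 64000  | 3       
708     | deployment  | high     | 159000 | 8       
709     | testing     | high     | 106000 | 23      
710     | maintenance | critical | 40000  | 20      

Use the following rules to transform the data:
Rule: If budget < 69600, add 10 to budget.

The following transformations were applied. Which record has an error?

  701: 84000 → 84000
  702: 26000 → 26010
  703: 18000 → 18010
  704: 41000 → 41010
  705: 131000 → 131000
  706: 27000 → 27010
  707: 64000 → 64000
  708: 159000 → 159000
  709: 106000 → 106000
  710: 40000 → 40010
Record 707 has an error. The correct transformed value should be 64010, not 64000.

Step 1: Check each record against the rule
Step 2: Record 707 has budget = 64000
Step 3: Since 64000 < 69600, the bonus should have been applied
Step 4: Correct value = 64010, but claimed value = 64000
Conclusion: Record 707 has the error.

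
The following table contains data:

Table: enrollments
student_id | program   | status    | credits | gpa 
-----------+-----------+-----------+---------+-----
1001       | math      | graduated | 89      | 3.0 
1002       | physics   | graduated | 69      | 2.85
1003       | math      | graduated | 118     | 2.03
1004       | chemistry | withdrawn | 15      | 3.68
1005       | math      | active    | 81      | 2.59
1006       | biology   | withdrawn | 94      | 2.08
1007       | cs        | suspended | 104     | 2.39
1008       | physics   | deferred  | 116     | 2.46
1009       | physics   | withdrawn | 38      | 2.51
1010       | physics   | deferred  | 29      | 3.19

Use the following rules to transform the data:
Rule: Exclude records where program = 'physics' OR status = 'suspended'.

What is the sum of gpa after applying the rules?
13.38

Step 1: Find records where program = 'physics' OR status = 'suspended'
Step 2: 5 records match, summing to 13.4
Step 3: Original sum: 26.78
Step 4: Remaining sum = 26.78 - 13.4 = 13.38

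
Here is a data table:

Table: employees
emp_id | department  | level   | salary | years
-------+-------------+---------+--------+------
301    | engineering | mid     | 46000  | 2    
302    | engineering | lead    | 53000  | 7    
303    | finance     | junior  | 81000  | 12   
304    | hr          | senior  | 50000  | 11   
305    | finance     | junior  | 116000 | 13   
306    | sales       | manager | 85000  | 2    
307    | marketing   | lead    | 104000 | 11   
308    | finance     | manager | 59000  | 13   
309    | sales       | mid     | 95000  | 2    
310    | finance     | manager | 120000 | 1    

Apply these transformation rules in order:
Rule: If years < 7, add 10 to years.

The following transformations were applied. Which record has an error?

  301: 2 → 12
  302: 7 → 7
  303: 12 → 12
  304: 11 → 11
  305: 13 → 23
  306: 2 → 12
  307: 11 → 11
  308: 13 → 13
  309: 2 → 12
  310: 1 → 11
Record 305 has an error. The correct transformed value should be 13, not 23.

Step 1: Check each record against the rule
Step 2: Record 305 has years = 13
Step 3: Since 13 >= 7, the bonus should not have been applied
Step 4: Correct value = 13, but claimed value = 23
Conclusion: Record 305 has the error.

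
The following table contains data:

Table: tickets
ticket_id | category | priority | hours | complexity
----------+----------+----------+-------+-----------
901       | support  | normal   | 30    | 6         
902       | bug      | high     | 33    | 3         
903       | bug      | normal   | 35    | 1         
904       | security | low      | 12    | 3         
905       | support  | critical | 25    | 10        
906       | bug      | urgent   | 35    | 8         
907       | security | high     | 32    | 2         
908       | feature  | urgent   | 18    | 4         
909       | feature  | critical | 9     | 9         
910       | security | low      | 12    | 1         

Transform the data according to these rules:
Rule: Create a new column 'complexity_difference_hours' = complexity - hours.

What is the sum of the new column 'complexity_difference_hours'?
-194

Step 1: For each record, compute complexity - hours
Example calculations:
  6 - 30 = -24
  3 - 33 = -30
  1 - 35 = -34
  ...
Step 2: Sum all derived values
Step 3: Total = -194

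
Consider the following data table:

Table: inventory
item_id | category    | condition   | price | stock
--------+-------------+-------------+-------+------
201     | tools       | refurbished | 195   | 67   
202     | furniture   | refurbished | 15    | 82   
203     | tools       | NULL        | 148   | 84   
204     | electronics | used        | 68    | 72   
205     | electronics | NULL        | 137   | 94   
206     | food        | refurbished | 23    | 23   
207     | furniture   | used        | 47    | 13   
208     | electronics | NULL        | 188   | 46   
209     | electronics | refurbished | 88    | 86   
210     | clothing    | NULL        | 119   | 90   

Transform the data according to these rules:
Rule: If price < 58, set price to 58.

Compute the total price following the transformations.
1117

Step 1: 3 records have price < 58
Step 2: These records originally summed to 85
Step 3: After setting to minimum: 3 × 58 = 174
Step 4: Unaffected records sum: 943
Step 5: Final sum = 174 + 943 = 1117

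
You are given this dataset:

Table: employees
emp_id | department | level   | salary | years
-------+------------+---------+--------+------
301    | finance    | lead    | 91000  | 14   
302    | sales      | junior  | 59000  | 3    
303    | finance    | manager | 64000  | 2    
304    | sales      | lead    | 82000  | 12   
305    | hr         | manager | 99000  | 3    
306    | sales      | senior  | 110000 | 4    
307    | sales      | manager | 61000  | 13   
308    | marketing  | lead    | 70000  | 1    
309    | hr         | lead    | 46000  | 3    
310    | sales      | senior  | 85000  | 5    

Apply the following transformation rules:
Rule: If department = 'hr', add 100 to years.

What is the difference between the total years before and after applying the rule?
200

Step 1: Original sum of years = 60
Step 2: 2 records have department = 'hr'
Step 3: Each affected record changes by 100
Step 4: Total change = 2 × 100 = 200
Step 5: New sum = 60 + 200 = 260
Step 6: Difference = |260 - 60| = 200
        (Sum increased by 200)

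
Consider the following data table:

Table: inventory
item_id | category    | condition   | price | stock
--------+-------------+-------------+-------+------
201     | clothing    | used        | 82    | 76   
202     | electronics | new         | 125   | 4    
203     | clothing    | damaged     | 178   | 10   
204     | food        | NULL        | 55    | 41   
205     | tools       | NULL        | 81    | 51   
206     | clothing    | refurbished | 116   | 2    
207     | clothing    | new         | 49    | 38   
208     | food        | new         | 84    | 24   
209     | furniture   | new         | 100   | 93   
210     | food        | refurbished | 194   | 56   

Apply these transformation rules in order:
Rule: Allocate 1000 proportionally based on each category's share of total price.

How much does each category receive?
clothing: 399.44, electronics: 117.48, food: 312.97, furniture: 93.98, tools: 76.13

Step 1: Calculate total price = 1064
Step 2: Calculate each category's proportion:
  clothing: 425/1064 = 39.94% → 399.44
  electronics: 125/1064 = 11.75% → 117.48
  food: 333/1064 = 31.30% → 312.97
  furniture: 100/1064 = 9.40% → 93.98
  tools: 81/1064 = 7.61% → 76.13
Step 3: Verify: sum of allocations ≈ 1000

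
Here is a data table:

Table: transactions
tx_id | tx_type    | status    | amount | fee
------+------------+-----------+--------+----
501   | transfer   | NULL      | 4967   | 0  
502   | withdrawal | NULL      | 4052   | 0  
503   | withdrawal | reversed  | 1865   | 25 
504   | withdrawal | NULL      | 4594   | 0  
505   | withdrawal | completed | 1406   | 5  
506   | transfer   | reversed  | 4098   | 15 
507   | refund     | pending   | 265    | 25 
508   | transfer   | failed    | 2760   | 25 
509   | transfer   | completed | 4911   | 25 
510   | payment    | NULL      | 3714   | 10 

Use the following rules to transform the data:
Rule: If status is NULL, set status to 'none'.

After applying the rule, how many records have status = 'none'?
4

Step 1: Count records where status IS NULL
Step 2: Found 4 records with NULL status
Step 3: These records will have status set to 'none'
Step 4: Records already having status = 'none': 0
Step 5: Answer: 4 + 0 = 4 records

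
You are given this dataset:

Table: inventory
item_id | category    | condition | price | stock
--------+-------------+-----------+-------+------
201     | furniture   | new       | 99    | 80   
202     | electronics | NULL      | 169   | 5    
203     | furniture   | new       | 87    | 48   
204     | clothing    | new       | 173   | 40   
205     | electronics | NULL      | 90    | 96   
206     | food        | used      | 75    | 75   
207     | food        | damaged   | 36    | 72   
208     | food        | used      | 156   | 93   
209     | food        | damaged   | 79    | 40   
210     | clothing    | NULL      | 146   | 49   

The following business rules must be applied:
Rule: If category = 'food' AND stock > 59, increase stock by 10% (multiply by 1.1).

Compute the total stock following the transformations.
622.0

Step 1: Find records where category = 'food' AND stock > 59
Step 2: 3 records match, summing to 240
Step 3: After multiplier: 240 × 1.1 = 264.0
Step 4: Unaffected records sum: 358
Step 5: Final sum = 264.0 + 358 = 622.0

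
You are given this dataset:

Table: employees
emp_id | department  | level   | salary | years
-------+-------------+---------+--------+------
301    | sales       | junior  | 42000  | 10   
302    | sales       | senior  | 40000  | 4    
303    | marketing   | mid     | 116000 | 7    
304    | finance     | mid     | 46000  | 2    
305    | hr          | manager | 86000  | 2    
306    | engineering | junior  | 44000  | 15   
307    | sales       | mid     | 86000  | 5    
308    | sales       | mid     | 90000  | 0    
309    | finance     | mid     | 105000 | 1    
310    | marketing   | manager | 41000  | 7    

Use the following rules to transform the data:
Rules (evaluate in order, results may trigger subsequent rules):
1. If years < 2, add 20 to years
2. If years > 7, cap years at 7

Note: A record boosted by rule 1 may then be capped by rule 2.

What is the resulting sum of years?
55

Step 1: Apply rule 1 to records with years < 2
  - 2 records get bonus of 20
  - Of these, 2 records then exceed 7 and get capped
Step 2: Apply rule 2 to records with years > 7
  - 2 records (original) are capped
Step 3: Calculate final sum = 55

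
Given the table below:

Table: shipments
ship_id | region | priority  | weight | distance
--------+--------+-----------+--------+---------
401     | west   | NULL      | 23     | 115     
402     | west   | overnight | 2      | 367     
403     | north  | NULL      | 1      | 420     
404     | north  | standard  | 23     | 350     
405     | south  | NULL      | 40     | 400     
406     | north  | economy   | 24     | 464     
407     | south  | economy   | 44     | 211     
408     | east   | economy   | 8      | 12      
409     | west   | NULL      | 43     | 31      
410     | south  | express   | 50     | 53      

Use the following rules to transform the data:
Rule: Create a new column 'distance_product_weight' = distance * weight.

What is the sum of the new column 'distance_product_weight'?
52348

Step 1: For each record, compute distance * weight
Example calculations:
  115 * 23 = 2645
  367 * 2 = 734
  420 * 1 = 420
  ...
Step 2: Sum all derived values
Step 3: Total = 52348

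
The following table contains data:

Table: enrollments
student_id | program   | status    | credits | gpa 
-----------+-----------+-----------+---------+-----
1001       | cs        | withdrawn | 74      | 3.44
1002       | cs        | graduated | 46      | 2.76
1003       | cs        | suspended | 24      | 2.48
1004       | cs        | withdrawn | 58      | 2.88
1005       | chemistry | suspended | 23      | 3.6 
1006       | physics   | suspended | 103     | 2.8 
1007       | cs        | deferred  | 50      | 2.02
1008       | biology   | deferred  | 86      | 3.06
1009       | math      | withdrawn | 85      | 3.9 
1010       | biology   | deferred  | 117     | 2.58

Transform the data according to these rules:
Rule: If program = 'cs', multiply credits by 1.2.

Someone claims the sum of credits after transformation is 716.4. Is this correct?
Yes, the result is correct.

Step 1: Calculate the correct sum after transformation
Step 2: Apply multiplier 1.2 to records where program = 'cs'
Step 3: Correct result = 716.4
Step 4: Claimed result = 716.4
Step 5: 716.4 = 716.4 ✓
Conclusion: The claimed result is correct.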